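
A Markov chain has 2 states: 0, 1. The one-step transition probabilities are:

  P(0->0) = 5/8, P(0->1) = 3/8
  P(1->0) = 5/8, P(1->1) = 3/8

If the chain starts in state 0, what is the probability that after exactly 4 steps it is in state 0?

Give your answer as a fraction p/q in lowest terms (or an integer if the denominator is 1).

Computing P^4 by repeated multiplication:
P^1 =
  0: [5/8, 3/8]
  1: [5/8, 3/8]
P^2 =
  0: [5/8, 3/8]
  1: [5/8, 3/8]
P^3 =
  0: [5/8, 3/8]
  1: [5/8, 3/8]
P^4 =
  0: [5/8, 3/8]
  1: [5/8, 3/8]

(P^4)[0 -> 0] = 5/8

Answer: 5/8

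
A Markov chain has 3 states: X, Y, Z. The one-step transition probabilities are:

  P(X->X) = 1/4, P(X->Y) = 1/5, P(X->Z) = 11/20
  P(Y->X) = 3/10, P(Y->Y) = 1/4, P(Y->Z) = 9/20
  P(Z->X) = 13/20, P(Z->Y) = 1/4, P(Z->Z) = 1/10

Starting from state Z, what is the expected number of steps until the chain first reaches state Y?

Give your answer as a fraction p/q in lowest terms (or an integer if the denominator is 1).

Let h_i = expected steps to first reach Y from state i.
Boundary: h_Y = 0.
First-step equations for the other states:
  h_X = 1 + 1/4*h_X + 1/5*h_Y + 11/20*h_Z
  h_Z = 1 + 13/20*h_X + 1/4*h_Y + 1/10*h_Z

Substituting h_Y = 0 and rearranging gives the linear system (I - Q) h = 1:
  [3/4, -11/20] . (h_X, h_Z) = 1
  [-13/20, 9/10] . (h_X, h_Z) = 1

Solving yields:
  h_X = 580/127
  h_Z = 560/127

Starting state is Z, so the expected hitting time is h_Z = 560/127.

Answer: 560/127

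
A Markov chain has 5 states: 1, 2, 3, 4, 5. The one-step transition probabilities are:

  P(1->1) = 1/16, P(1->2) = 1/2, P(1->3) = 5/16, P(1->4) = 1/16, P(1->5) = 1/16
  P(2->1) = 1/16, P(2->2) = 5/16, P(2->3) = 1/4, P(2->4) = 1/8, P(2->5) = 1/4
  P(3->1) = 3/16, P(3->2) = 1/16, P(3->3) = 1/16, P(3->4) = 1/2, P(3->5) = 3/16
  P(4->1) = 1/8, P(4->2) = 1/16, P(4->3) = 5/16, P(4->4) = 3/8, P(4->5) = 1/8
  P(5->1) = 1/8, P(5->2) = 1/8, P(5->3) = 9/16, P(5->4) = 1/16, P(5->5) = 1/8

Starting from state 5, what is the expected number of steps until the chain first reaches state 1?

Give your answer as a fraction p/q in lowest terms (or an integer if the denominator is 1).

Let h_i = expected steps to first reach 1 from state i.
Boundary: h_1 = 0.
First-step equations for the other states:
  h_2 = 1 + 1/16*h_1 + 5/16*h_2 + 1/4*h_3 + 1/8*h_4 + 1/4*h_5
  h_3 = 1 + 3/16*h_1 + 1/16*h_2 + 1/16*h_3 + 1/2*h_4 + 3/16*h_5
  h_4 = 1 + 1/8*h_1 + 1/16*h_2 + 5/16*h_3 + 3/8*h_4 + 1/8*h_5
  h_5 = 1 + 1/8*h_1 + 1/8*h_2 + 9/16*h_3 + 1/16*h_4 + 1/8*h_5

Substituting h_1 = 0 and rearranging gives the linear system (I - Q) h = 1:
  [11/16, -1/4, -1/8, -1/4] . (h_2, h_3, h_4, h_5) = 1
  [-1/16, 15/16, -1/2, -3/16] . (h_2, h_3, h_4, h_5) = 1
  [-1/16, -5/16, 5/8, -1/8] . (h_2, h_3, h_4, h_5) = 1
  [-1/8, -9/16, -1/16, 7/8] . (h_2, h_3, h_4, h_5) = 1

Solving yields:
  h_2 = 2416/303
  h_3 = 704/101
  h_4 = 2224/303
  h_5 = 736/101

Starting state is 5, so the expected hitting time is h_5 = 736/101.

Answer: 736/101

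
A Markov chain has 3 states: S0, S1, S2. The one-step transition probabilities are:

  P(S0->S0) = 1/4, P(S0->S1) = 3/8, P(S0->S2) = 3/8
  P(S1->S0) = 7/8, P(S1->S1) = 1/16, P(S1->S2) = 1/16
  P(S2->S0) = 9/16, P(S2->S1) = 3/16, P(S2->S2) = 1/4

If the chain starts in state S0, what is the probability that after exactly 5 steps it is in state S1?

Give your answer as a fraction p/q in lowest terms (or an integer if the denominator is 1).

Answer: 66729/262144

Derivation:
Computing P^5 by repeated multiplication:
P^1 =
  S0: [1/4, 3/8, 3/8]
  S1: [7/8, 1/16, 1/16]
  S2: [9/16, 3/16, 1/4]
P^2 =
  S0: [77/128, 3/16, 27/128]
  S1: [79/256, 11/32, 89/256]
  S2: [57/128, 69/256, 73/256]
P^3 =
  S0: [887/2048, 567/2048, 297/1024]
  S1: [2349/4096, 829/4096, 459/2048]
  S2: [2079/4096, 243/1024, 1045/4096]
P^4 =
  S0: [263/512, 7671/32768, 8265/32768]
  S1: [1829/4096, 17677/65536, 18595/65536]
  S2: [31329/65536, 16581/65536, 8813/32768]
P^5 =
  S0: [249107/524288, 66729/262144, 141723/524288]
  S1: [531889/1048576, 124523/524288, 267641/1048576]
  S2: [129021/262144, 257433/1048576, 275059/1048576]

(P^5)[S0 -> S1] = 66729/262144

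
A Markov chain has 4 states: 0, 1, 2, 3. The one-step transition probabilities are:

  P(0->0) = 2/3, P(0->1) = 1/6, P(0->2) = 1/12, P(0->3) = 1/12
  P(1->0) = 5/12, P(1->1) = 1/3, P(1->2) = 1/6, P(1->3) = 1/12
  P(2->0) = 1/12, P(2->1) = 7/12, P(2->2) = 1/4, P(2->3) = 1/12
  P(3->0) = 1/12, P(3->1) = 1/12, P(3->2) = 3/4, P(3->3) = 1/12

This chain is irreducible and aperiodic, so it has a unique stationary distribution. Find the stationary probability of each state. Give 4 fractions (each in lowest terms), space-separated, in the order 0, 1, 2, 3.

Answer: 41/95 11/38 223/1140 1/12

Derivation:
The stationary distribution satisfies pi = pi * P, i.e.:
  pi_0 = 2/3*pi_0 + 5/12*pi_1 + 1/12*pi_2 + 1/12*pi_3
  pi_1 = 1/6*pi_0 + 1/3*pi_1 + 7/12*pi_2 + 1/12*pi_3
  pi_2 = 1/12*pi_0 + 1/6*pi_1 + 1/4*pi_2 + 3/4*pi_3
  pi_3 = 1/12*pi_0 + 1/12*pi_1 + 1/12*pi_2 + 1/12*pi_3
with normalization: pi_0 + pi_1 + pi_2 + pi_3 = 1.

Using the first 3 balance equations plus normalization, the linear system A*pi = b is:
  [-1/3, 5/12, 1/12, 1/12] . pi = 0
  [1/6, -2/3, 7/12, 1/12] . pi = 0
  [1/12, 1/6, -3/4, 3/4] . pi = 0
  [1, 1, 1, 1] . pi = 1

Solving yields:
  pi_0 = 41/95
  pi_1 = 11/38
  pi_2 = 223/1140
  pi_3 = 1/12

Verification (pi * P):
  41/95*2/3 + 11/38*5/12 + 223/1140*1/12 + 1/12*1/12 = 41/95 = pi_0  (ok)
  41/95*1/6 + 11/38*1/3 + 223/1140*7/12 + 1/12*1/12 = 11/38 = pi_1  (ok)
  41/95*1/12 + 11/38*1/6 + 223/1140*1/4 + 1/12*3/4 = 223/1140 = pi_2  (ok)
  41/95*1/12 + 11/38*1/12 + 223/1140*1/12 + 1/12*1/12 = 1/12 = pi_3  (ok)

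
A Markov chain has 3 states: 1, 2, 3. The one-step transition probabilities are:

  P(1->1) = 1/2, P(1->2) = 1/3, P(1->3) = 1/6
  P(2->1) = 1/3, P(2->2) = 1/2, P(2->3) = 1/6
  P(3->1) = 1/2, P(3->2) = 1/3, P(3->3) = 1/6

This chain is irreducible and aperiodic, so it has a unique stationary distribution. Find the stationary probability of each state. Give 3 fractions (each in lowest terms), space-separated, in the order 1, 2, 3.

Answer: 13/30 2/5 1/6

Derivation:
The stationary distribution satisfies pi = pi * P, i.e.:
  pi_1 = 1/2*pi_1 + 1/3*pi_2 + 1/2*pi_3
  pi_2 = 1/3*pi_1 + 1/2*pi_2 + 1/3*pi_3
  pi_3 = 1/6*pi_1 + 1/6*pi_2 + 1/6*pi_3
with normalization: pi_1 + pi_2 + pi_3 = 1.

Using the first 2 balance equations plus normalization, the linear system A*pi = b is:
  [-1/2, 1/3, 1/2] . pi = 0
  [1/3, -1/2, 1/3] . pi = 0
  [1, 1, 1] . pi = 1

Solving yields:
  pi_1 = 13/30
  pi_2 = 2/5
  pi_3 = 1/6

Verification (pi * P):
  13/30*1/2 + 2/5*1/3 + 1/6*1/2 = 13/30 = pi_1  (ok)
  13/30*1/3 + 2/5*1/2 + 1/6*1/3 = 2/5 = pi_2  (ok)
  13/30*1/6 + 2/5*1/6 + 1/6*1/6 = 1/6 = pi_3  (ok)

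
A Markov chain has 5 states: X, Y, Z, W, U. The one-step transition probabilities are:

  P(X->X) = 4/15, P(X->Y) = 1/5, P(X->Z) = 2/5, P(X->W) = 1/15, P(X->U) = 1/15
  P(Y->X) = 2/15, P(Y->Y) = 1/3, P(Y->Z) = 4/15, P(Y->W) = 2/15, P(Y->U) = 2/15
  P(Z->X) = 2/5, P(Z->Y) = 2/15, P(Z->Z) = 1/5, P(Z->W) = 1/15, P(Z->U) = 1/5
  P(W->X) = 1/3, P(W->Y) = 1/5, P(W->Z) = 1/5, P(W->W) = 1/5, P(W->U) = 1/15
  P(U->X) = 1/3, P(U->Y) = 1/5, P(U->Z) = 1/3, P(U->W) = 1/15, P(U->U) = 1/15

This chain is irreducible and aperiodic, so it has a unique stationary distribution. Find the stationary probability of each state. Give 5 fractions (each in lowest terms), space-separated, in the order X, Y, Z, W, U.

Answer: 829/2845 1187/5690 1639/5690 529/5690 677/5690

Derivation:
The stationary distribution satisfies pi = pi * P, i.e.:
  pi_X = 4/15*pi_X + 2/15*pi_Y + 2/5*pi_Z + 1/3*pi_W + 1/3*pi_U
  pi_Y = 1/5*pi_X + 1/3*pi_Y + 2/15*pi_Z + 1/5*pi_W + 1/5*pi_U
  pi_Z = 2/5*pi_X + 4/15*pi_Y + 1/5*pi_Z + 1/5*pi_W + 1/3*pi_U
  pi_W = 1/15*pi_X + 2/15*pi_Y + 1/15*pi_Z + 1/5*pi_W + 1/15*pi_U
  pi_U = 1/15*pi_X + 2/15*pi_Y + 1/5*pi_Z + 1/15*pi_W + 1/15*pi_U
with normalization: pi_X + pi_Y + pi_Z + pi_W + pi_U = 1.

Using the first 4 balance equations plus normalization, the linear system A*pi = b is:
  [-11/15, 2/15, 2/5, 1/3, 1/3] . pi = 0
  [1/5, -2/3, 2/15, 1/5, 1/5] . pi = 0
  [2/5, 4/15, -4/5, 1/5, 1/3] . pi = 0
  [1/15, 2/15, 1/15, -4/5, 1/15] . pi = 0
  [1, 1, 1, 1, 1] . pi = 1

Solving yields:
  pi_X = 829/2845
  pi_Y = 1187/5690
  pi_Z = 1639/5690
  pi_W = 529/5690
  pi_U = 677/5690

Verification (pi * P):
  829/2845*4/15 + 1187/5690*2/15 + 1639/5690*2/5 + 529/5690*1/3 + 677/5690*1/3 = 829/2845 = pi_X  (ok)
  829/2845*1/5 + 1187/5690*1/3 + 1639/5690*2/15 + 529/5690*1/5 + 677/5690*1/5 = 1187/5690 = pi_Y  (ok)
  829/2845*2/5 + 1187/5690*4/15 + 1639/5690*1/5 + 529/5690*1/5 + 677/5690*1/3 = 1639/5690 = pi_Z  (ok)
  829/2845*1/15 + 1187/5690*2/15 + 1639/5690*1/15 + 529/5690*1/5 + 677/5690*1/15 = 529/5690 = pi_W  (ok)
  829/2845*1/15 + 1187/5690*2/15 + 1639/5690*1/5 + 529/5690*1/15 + 677/5690*1/15 = 677/5690 = pi_U  (ok)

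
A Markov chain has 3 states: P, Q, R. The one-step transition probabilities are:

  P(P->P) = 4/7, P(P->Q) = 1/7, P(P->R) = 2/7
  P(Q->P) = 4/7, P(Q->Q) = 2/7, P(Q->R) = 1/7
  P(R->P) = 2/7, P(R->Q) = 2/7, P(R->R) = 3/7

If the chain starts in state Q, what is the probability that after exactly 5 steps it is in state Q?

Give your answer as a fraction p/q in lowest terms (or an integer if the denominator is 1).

Computing P^5 by repeated multiplication:
P^1 =
  P: [4/7, 1/7, 2/7]
  Q: [4/7, 2/7, 1/7]
  R: [2/7, 2/7, 3/7]
P^2 =
  P: [24/49, 10/49, 15/49]
  Q: [26/49, 10/49, 13/49]
  R: [22/49, 12/49, 15/49]
P^3 =
  P: [166/343, 74/343, 103/343]
  Q: [170/343, 72/343, 101/343]
  R: [166/343, 76/343, 101/343]
P^4 =
  P: [1166/2401, 520/2401, 715/2401]
  Q: [1170/2401, 516/2401, 715/2401]
  R: [1170/2401, 520/2401, 711/2401]
P^5 =
  P: [8174/16807, 3636/16807, 4997/16807]
  Q: [8174/16807, 3632/16807, 5001/16807]
  R: [8182/16807, 3632/16807, 4993/16807]

(P^5)[Q -> Q] = 3632/16807

Answer: 3632/16807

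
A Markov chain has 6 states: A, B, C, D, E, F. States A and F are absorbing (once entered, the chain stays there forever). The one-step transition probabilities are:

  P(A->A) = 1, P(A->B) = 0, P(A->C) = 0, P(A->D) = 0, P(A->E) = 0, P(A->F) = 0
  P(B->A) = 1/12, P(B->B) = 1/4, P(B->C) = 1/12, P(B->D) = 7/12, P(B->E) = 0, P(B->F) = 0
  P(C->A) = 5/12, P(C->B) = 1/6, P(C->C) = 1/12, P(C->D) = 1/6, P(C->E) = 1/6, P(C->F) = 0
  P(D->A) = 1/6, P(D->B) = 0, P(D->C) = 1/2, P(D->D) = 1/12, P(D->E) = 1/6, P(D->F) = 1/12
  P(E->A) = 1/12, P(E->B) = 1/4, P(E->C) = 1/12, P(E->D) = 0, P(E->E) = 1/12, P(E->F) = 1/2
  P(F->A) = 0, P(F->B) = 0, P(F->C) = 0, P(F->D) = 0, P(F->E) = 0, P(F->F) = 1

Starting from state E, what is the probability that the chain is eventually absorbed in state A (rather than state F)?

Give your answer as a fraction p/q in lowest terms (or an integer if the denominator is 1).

Let a_i = P(absorbed in A | start in state i).
Boundary conditions: a_A = 1, a_F = 0.
For each transient state i, a_i = sum_j P(i->j) * a_j:
  a_B = 1/12*a_A + 1/4*a_B + 1/12*a_C + 7/12*a_D + 0*a_E + 0*a_F
  a_C = 5/12*a_A + 1/6*a_B + 1/12*a_C + 1/6*a_D + 1/6*a_E + 0*a_F
  a_D = 1/6*a_A + 0*a_B + 1/2*a_C + 1/12*a_D + 1/6*a_E + 1/12*a_F
  a_E = 1/12*a_A + 1/4*a_B + 1/12*a_C + 0*a_D + 1/12*a_E + 1/2*a_F

Substituting a_A = 1 and a_F = 0, rearrange to (I - Q) a = r where r[i] = P(i -> A):
  [3/4, -1/12, -7/12, 0] . (a_B, a_C, a_D, a_E) = 1/12
  [-1/6, 11/12, -1/6, -1/6] . (a_B, a_C, a_D, a_E) = 5/12
  [0, -1/2, 11/12, -1/6] . (a_B, a_C, a_D, a_E) = 1/6
  [-1/4, -1/12, 0, 11/12] . (a_B, a_C, a_D, a_E) = 1/12

Solving yields:
  a_B = 2044/2857
  a_C = 6605/8571
  a_D = 5716/8571
  a_E = 3052/8571

Starting state is E, so the absorption probability is a_E = 3052/8571.

Answer: 3052/8571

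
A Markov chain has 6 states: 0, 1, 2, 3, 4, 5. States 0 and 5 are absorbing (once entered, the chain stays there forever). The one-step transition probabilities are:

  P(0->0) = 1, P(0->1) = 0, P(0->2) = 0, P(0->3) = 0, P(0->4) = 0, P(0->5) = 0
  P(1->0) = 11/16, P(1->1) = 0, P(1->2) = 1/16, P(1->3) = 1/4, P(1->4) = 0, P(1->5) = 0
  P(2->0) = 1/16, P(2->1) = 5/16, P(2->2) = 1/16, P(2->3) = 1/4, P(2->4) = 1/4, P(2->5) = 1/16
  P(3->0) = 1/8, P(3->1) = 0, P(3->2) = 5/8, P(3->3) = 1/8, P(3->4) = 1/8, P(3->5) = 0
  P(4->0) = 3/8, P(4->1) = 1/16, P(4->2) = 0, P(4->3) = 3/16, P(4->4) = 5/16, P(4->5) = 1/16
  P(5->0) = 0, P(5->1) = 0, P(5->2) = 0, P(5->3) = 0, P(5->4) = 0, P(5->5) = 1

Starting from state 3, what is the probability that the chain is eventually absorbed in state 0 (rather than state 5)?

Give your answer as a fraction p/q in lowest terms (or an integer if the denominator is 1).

Let a_i = P(absorbed in 0 | start in state i).
Boundary conditions: a_0 = 1, a_5 = 0.
For each transient state i, a_i = sum_j P(i->j) * a_j:
  a_1 = 11/16*a_0 + 0*a_1 + 1/16*a_2 + 1/4*a_3 + 0*a_4 + 0*a_5
  a_2 = 1/16*a_0 + 5/16*a_1 + 1/16*a_2 + 1/4*a_3 + 1/4*a_4 + 1/16*a_5
  a_3 = 1/8*a_0 + 0*a_1 + 5/8*a_2 + 1/8*a_3 + 1/8*a_4 + 0*a_5
  a_4 = 3/8*a_0 + 1/16*a_1 + 0*a_2 + 3/16*a_3 + 5/16*a_4 + 1/16*a_5

Substituting a_0 = 1 and a_5 = 0, rearrange to (I - Q) a = r where r[i] = P(i -> 0):
  [1, -1/16, -1/4, 0] . (a_1, a_2, a_3, a_4) = 11/16
  [-5/16, 15/16, -1/4, -1/4] . (a_1, a_2, a_3, a_4) = 1/16
  [0, -5/8, 7/8, -1/8] . (a_1, a_2, a_3, a_4) = 1/8
  [-1/16, 0, -3/16, 11/16] . (a_1, a_2, a_3, a_4) = 3/8

Solving yields:
  a_1 = 5586/5819
  a_2 = 4963/5819
  a_3 = 5101/5819
  a_4 = 5073/5819

Starting state is 3, so the absorption probability is a_3 = 5101/5819.

Answer: 5101/5819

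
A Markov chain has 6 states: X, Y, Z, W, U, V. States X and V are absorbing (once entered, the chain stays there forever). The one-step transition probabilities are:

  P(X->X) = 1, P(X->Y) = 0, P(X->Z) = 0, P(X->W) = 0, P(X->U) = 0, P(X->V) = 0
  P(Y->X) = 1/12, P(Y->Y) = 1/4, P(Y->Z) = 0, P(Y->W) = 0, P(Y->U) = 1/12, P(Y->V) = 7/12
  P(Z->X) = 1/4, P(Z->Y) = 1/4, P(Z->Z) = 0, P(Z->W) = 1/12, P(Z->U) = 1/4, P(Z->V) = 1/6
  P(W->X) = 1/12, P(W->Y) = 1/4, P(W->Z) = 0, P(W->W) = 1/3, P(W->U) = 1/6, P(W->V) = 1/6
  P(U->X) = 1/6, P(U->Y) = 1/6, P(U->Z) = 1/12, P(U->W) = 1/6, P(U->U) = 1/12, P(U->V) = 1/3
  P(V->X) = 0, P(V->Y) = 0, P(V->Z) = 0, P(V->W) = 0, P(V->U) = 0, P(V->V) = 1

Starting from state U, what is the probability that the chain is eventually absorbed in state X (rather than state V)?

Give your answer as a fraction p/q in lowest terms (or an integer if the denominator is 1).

Let a_i = P(absorbed in X | start in state i).
Boundary conditions: a_X = 1, a_V = 0.
For each transient state i, a_i = sum_j P(i->j) * a_j:
  a_Y = 1/12*a_X + 1/4*a_Y + 0*a_Z + 0*a_W + 1/12*a_U + 7/12*a_V
  a_Z = 1/4*a_X + 1/4*a_Y + 0*a_Z + 1/12*a_W + 1/4*a_U + 1/6*a_V
  a_W = 1/12*a_X + 1/4*a_Y + 0*a_Z + 1/3*a_W + 1/6*a_U + 1/6*a_V
  a_U = 1/6*a_X + 1/6*a_Y + 1/12*a_Z + 1/6*a_W + 1/12*a_U + 1/3*a_V

Substituting a_X = 1 and a_V = 0, rearrange to (I - Q) a = r where r[i] = P(i -> X):
  [3/4, 0, 0, -1/12] . (a_Y, a_Z, a_W, a_U) = 1/12
  [-1/4, 1, -1/12, -1/4] . (a_Y, a_Z, a_W, a_U) = 1/4
  [-1/4, 0, 2/3, -1/6] . (a_Y, a_Z, a_W, a_U) = 1/12
  [-1/6, -1/12, -1/6, 11/12] . (a_Y, a_Z, a_W, a_U) = 1/6

Solving yields:
  a_Y = 1223/8547
  a_Z = 3236/8547
  a_W = 102/407
  a_U = 820/2849

Starting state is U, so the absorption probability is a_U = 820/2849.

Answer: 820/2849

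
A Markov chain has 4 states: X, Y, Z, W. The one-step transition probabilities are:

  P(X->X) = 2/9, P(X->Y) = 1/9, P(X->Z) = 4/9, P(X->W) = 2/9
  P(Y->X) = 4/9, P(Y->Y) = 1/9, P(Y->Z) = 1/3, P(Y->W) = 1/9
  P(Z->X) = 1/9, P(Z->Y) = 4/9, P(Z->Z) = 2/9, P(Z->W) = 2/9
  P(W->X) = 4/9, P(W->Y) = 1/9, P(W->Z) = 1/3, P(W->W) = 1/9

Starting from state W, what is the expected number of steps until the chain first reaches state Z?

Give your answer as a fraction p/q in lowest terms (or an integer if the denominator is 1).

Let h_i = expected steps to first reach Z from state i.
Boundary: h_Z = 0.
First-step equations for the other states:
  h_X = 1 + 2/9*h_X + 1/9*h_Y + 4/9*h_Z + 2/9*h_W
  h_Y = 1 + 4/9*h_X + 1/9*h_Y + 1/3*h_Z + 1/9*h_W
  h_W = 1 + 4/9*h_X + 1/9*h_Y + 1/3*h_Z + 1/9*h_W

Substituting h_Z = 0 and rearranging gives the linear system (I - Q) h = 1:
  [7/9, -1/9, -2/9] . (h_X, h_Y, h_W) = 1
  [-4/9, 8/9, -1/9] . (h_X, h_Y, h_W) = 1
  [-4/9, -1/9, 8/9] . (h_X, h_Y, h_W) = 1

Solving yields:
  h_X = 90/37
  h_Y = 99/37
  h_W = 99/37

Starting state is W, so the expected hitting time is h_W = 99/37.

Answer: 99/37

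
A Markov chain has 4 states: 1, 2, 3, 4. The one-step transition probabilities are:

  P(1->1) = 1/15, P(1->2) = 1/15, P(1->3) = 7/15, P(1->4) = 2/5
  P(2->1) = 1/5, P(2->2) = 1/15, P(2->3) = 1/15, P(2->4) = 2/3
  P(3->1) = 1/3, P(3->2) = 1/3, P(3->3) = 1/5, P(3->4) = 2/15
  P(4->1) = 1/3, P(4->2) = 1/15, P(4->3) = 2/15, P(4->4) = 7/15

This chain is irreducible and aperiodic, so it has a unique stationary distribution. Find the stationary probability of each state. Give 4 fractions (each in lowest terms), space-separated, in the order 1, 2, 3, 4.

The stationary distribution satisfies pi = pi * P, i.e.:
  pi_1 = 1/15*pi_1 + 1/5*pi_2 + 1/3*pi_3 + 1/3*pi_4
  pi_2 = 1/15*pi_1 + 1/15*pi_2 + 1/3*pi_3 + 1/15*pi_4
  pi_3 = 7/15*pi_1 + 1/15*pi_2 + 1/5*pi_3 + 2/15*pi_4
  pi_4 = 2/5*pi_1 + 2/3*pi_2 + 2/15*pi_3 + 7/15*pi_4
with normalization: pi_1 + pi_2 + pi_3 + pi_4 = 1.

Using the first 3 balance equations plus normalization, the linear system A*pi = b is:
  [-14/15, 1/5, 1/3, 1/3] . pi = 0
  [1/15, -14/15, 1/3, 1/15] . pi = 0
  [7/15, 1/15, -4/5, 2/15] . pi = 0
  [1, 1, 1, 1] . pi = 1

Solving yields:
  pi_1 = 513/2053
  pi_2 = 259/2053
  pi_3 = 458/2053
  pi_4 = 823/2053

Verification (pi * P):
  513/2053*1/15 + 259/2053*1/5 + 458/2053*1/3 + 823/2053*1/3 = 513/2053 = pi_1  (ok)
  513/2053*1/15 + 259/2053*1/15 + 458/2053*1/3 + 823/2053*1/15 = 259/2053 = pi_2  (ok)
  513/2053*7/15 + 259/2053*1/15 + 458/2053*1/5 + 823/2053*2/15 = 458/2053 = pi_3  (ok)
  513/2053*2/5 + 259/2053*2/3 + 458/2053*2/15 + 823/2053*7/15 = 823/2053 = pi_4  (ok)

Answer: 513/2053 259/2053 458/2053 823/2053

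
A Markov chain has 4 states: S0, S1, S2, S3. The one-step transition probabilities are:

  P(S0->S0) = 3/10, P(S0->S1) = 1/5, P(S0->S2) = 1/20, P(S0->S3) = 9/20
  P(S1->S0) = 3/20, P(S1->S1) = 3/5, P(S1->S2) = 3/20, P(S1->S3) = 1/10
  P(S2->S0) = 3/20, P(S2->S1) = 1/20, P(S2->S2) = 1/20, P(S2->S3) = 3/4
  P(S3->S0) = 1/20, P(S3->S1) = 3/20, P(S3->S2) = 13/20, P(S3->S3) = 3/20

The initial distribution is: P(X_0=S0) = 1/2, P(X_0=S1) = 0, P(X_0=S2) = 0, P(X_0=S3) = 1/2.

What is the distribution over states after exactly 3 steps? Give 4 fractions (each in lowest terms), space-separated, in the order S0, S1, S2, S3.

Propagating the distribution step by step (d_{t+1} = d_t * P):
d_0 = (S0=1/2, S1=0, S2=0, S3=1/2)
  d_1[S0] = 1/2*3/10 + 0*3/20 + 0*3/20 + 1/2*1/20 = 7/40
  d_1[S1] = 1/2*1/5 + 0*3/5 + 0*1/20 + 1/2*3/20 = 7/40
  d_1[S2] = 1/2*1/20 + 0*3/20 + 0*1/20 + 1/2*13/20 = 7/20
  d_1[S3] = 1/2*9/20 + 0*1/10 + 0*3/4 + 1/2*3/20 = 3/10
d_1 = (S0=7/40, S1=7/40, S2=7/20, S3=3/10)
  d_2[S0] = 7/40*3/10 + 7/40*3/20 + 7/20*3/20 + 3/10*1/20 = 117/800
  d_2[S1] = 7/40*1/5 + 7/40*3/5 + 7/20*1/20 + 3/10*3/20 = 81/400
  d_2[S2] = 7/40*1/20 + 7/40*3/20 + 7/20*1/20 + 3/10*13/20 = 99/400
  d_2[S3] = 7/40*9/20 + 7/40*1/10 + 7/20*3/4 + 3/10*3/20 = 323/800
d_2 = (S0=117/800, S1=81/400, S2=99/400, S3=323/800)
  d_3[S0] = 117/800*3/10 + 81/400*3/20 + 99/400*3/20 + 323/800*1/20 = 421/3200
  d_3[S1] = 117/800*1/5 + 81/400*3/5 + 99/400*1/20 + 323/800*3/20 = 3579/16000
  d_3[S2] = 117/800*1/20 + 81/400*3/20 + 99/400*1/20 + 323/800*13/20 = 5/16
  d_3[S3] = 117/800*9/20 + 81/400*1/10 + 99/400*3/4 + 323/800*3/20 = 1329/4000
d_3 = (S0=421/3200, S1=3579/16000, S2=5/16, S3=1329/4000)

Answer: 421/3200 3579/16000 5/16 1329/4000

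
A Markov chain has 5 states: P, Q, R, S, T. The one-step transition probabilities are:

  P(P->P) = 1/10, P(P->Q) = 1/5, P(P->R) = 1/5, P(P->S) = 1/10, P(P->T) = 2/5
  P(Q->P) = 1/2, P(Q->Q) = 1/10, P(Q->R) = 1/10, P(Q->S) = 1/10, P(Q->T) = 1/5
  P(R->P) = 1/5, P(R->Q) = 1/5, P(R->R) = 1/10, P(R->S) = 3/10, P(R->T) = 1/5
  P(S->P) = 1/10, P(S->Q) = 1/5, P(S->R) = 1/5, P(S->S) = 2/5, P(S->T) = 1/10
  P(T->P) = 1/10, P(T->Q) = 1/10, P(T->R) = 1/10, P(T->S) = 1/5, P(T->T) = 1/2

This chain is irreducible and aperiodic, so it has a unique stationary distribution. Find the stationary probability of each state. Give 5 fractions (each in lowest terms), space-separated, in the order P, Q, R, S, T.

Answer: 149/848 1177/7632 535/3816 1727/7632 2317/7632

Derivation:
The stationary distribution satisfies pi = pi * P, i.e.:
  pi_P = 1/10*pi_P + 1/2*pi_Q + 1/5*pi_R + 1/10*pi_S + 1/10*pi_T
  pi_Q = 1/5*pi_P + 1/10*pi_Q + 1/5*pi_R + 1/5*pi_S + 1/10*pi_T
  pi_R = 1/5*pi_P + 1/10*pi_Q + 1/10*pi_R + 1/5*pi_S + 1/10*pi_T
  pi_S = 1/10*pi_P + 1/10*pi_Q + 3/10*pi_R + 2/5*pi_S + 1/5*pi_T
  pi_T = 2/5*pi_P + 1/5*pi_Q + 1/5*pi_R + 1/10*pi_S + 1/2*pi_T
with normalization: pi_P + pi_Q + pi_R + pi_S + pi_T = 1.

Using the first 4 balance equations plus normalization, the linear system A*pi = b is:
  [-9/10, 1/2, 1/5, 1/10, 1/10] . pi = 0
  [1/5, -9/10, 1/5, 1/5, 1/10] . pi = 0
  [1/5, 1/10, -9/10, 1/5, 1/10] . pi = 0
  [1/10, 1/10, 3/10, -3/5, 1/5] . pi = 0
  [1, 1, 1, 1, 1] . pi = 1

Solving yields:
  pi_P = 149/848
  pi_Q = 1177/7632
  pi_R = 535/3816
  pi_S = 1727/7632
  pi_T = 2317/7632

Verification (pi * P):
  149/848*1/10 + 1177/7632*1/2 + 535/3816*1/5 + 1727/7632*1/10 + 2317/7632*1/10 = 149/848 = pi_P  (ok)
  149/848*1/5 + 1177/7632*1/10 + 535/3816*1/5 + 1727/7632*1/5 + 2317/7632*1/10 = 1177/7632 = pi_Q  (ok)
  149/848*1/5 + 1177/7632*1/10 + 535/3816*1/10 + 1727/7632*1/5 + 2317/7632*1/10 = 535/3816 = pi_R  (ok)
  149/848*1/10 + 1177/7632*1/10 + 535/3816*3/10 + 1727/7632*2/5 + 2317/7632*1/5 = 1727/7632 = pi_S  (ok)
  149/848*2/5 + 1177/7632*1/5 + 535/3816*1/5 + 1727/7632*1/10 + 2317/7632*1/2 = 2317/7632 = pi_T  (ok)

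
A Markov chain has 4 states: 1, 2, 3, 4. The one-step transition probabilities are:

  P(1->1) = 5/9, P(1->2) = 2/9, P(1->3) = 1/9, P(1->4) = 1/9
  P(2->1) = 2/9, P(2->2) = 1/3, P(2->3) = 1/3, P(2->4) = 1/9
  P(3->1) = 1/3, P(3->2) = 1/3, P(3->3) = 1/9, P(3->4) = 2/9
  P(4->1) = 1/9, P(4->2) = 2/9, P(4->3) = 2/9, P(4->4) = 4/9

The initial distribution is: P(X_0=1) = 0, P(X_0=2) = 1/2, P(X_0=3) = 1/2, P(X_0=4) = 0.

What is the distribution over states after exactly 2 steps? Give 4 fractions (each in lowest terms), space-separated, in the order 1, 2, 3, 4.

Propagating the distribution step by step (d_{t+1} = d_t * P):
d_0 = (1=0, 2=1/2, 3=1/2, 4=0)
  d_1[1] = 0*5/9 + 1/2*2/9 + 1/2*1/3 + 0*1/9 = 5/18
  d_1[2] = 0*2/9 + 1/2*1/3 + 1/2*1/3 + 0*2/9 = 1/3
  d_1[3] = 0*1/9 + 1/2*1/3 + 1/2*1/9 + 0*2/9 = 2/9
  d_1[4] = 0*1/9 + 1/2*1/9 + 1/2*2/9 + 0*4/9 = 1/6
d_1 = (1=5/18, 2=1/3, 3=2/9, 4=1/6)
  d_2[1] = 5/18*5/9 + 1/3*2/9 + 2/9*1/3 + 1/6*1/9 = 26/81
  d_2[2] = 5/18*2/9 + 1/3*1/3 + 2/9*1/3 + 1/6*2/9 = 23/81
  d_2[3] = 5/18*1/9 + 1/3*1/3 + 2/9*1/9 + 1/6*2/9 = 11/54
  d_2[4] = 5/18*1/9 + 1/3*1/9 + 2/9*2/9 + 1/6*4/9 = 31/162
d_2 = (1=26/81, 2=23/81, 3=11/54, 4=31/162)

Answer: 26/81 23/81 11/54 31/162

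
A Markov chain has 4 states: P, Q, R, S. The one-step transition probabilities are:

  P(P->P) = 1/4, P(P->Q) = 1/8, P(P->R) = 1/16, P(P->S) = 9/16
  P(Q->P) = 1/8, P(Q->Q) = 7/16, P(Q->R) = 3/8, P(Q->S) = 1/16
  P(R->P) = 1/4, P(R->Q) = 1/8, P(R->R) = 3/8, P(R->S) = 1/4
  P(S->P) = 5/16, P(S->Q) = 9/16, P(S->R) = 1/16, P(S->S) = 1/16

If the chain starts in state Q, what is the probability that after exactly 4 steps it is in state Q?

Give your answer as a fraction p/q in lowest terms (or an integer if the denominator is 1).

Computing P^4 by repeated multiplication:
P^1 =
  P: [1/4, 1/8, 1/16, 9/16]
  Q: [1/8, 7/16, 3/8, 1/16]
  R: [1/4, 1/8, 3/8, 1/4]
  S: [5/16, 9/16, 1/16, 1/16]
P^2 =
  P: [69/256, 105/256, 31/256, 51/256]
  Q: [51/256, 37/128, 81/256, 25/128]
  R: [1/4, 35/128, 7/32, 33/128]
  S: [47/256, 21/64, 33/128, 59/256]
P^3 =
  P: [865/4096, 697/2048, 117/512, 901/4096]
  Q: [463/2048, 77/256, 1031/4096, 907/4096]
  R: [475/2048, 331/1024, 443/2048, 117/512]
  S: [915/4096, 1345/4096, 503/2048, 415/2048]
P^4 =
  P: [14497/65536, 21469/65536, 7873/32768, 27/128]
  Q: [14827/65536, 20701/65536, 15411/65536, 14597/65536]
  R: [917/4096, 5341/16384, 7573/32768, 7177/32768]
  S: [3631/16384, 20727/65536, 15851/65536, 7217/32768]

(P^4)[Q -> Q] = 20701/65536

Answer: 20701/65536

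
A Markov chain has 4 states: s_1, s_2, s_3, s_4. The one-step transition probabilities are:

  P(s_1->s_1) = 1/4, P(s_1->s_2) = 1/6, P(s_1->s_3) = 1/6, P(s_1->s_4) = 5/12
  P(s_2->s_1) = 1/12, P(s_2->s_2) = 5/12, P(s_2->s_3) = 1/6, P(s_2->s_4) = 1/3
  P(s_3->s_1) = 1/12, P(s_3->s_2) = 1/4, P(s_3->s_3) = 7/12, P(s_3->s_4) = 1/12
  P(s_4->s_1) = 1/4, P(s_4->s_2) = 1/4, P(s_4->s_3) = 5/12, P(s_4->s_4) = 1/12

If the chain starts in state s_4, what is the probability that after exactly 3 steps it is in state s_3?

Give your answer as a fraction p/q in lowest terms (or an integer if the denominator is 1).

Answer: 647/1728

Derivation:
Computing P^3 by repeated multiplication:
P^1 =
  s_1: [1/4, 1/6, 1/6, 5/12]
  s_2: [1/12, 5/12, 1/6, 1/3]
  s_3: [1/12, 1/4, 7/12, 1/12]
  s_4: [1/4, 1/4, 5/12, 1/12]
P^2 =
  s_1: [7/36, 37/144, 49/144, 5/24]
  s_2: [11/72, 5/16, 23/72, 31/144]
  s_3: [1/9, 41/144, 31/72, 25/144]
  s_4: [5/36, 13/48, 13/36, 11/48]
P^3 =
  s_1: [65/432, 239/864, 623/1728, 367/1728]
  s_2: [125/864, 125/432, 611/1728, 367/1728]
  s_3: [113/864, 83/288, 673/1728, 331/1728]
  s_4: [125/864, 245/864, 647/1728, 341/1728]

(P^3)[s_4 -> s_3] = 647/1728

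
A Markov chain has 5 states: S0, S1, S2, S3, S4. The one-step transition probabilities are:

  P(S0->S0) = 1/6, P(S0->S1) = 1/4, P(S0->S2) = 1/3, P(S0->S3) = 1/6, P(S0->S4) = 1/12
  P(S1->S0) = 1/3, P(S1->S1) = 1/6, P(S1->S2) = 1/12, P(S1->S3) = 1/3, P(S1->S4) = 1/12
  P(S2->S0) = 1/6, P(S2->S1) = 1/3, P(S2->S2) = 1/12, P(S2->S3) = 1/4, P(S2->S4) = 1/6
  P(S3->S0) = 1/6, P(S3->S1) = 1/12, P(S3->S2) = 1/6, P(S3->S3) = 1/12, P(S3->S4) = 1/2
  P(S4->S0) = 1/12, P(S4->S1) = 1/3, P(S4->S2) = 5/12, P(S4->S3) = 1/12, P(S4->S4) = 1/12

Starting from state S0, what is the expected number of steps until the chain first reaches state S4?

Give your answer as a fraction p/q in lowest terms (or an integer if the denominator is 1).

Answer: 15948/2933

Derivation:
Let h_i = expected steps to first reach S4 from state i.
Boundary: h_S4 = 0.
First-step equations for the other states:
  h_S0 = 1 + 1/6*h_S0 + 1/4*h_S1 + 1/3*h_S2 + 1/6*h_S3 + 1/12*h_S4
  h_S1 = 1 + 1/3*h_S0 + 1/6*h_S1 + 1/12*h_S2 + 1/3*h_S3 + 1/12*h_S4
  h_S2 = 1 + 1/6*h_S0 + 1/3*h_S1 + 1/12*h_S2 + 1/4*h_S3 + 1/6*h_S4
  h_S3 = 1 + 1/6*h_S0 + 1/12*h_S1 + 1/6*h_S2 + 1/12*h_S3 + 1/2*h_S4

Substituting h_S4 = 0 and rearranging gives the linear system (I - Q) h = 1:
  [5/6, -1/4, -1/3, -1/6] . (h_S0, h_S1, h_S2, h_S3) = 1
  [-1/3, 5/6, -1/12, -1/3] . (h_S0, h_S1, h_S2, h_S3) = 1
  [-1/6, -1/3, 11/12, -1/4] . (h_S0, h_S1, h_S2, h_S3) = 1
  [-1/6, -1/12, -1/6, 11/12] . (h_S0, h_S1, h_S2, h_S3) = 1

Solving yields:
  h_S0 = 15948/2933
  h_S1 = 15396/2933
  h_S2 = 14460/2933
  h_S3 = 10128/2933

Starting state is S0, so the expected hitting time is h_S0 = 15948/2933.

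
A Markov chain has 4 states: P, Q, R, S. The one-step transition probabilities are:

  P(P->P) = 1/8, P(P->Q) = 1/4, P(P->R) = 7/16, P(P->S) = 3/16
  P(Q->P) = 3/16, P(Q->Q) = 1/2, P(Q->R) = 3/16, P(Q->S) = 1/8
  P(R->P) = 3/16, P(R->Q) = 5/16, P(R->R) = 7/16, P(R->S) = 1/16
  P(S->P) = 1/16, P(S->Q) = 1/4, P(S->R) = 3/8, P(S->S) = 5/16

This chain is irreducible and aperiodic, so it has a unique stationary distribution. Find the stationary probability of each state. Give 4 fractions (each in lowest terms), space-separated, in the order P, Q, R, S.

Answer: 435/2719 983/2719 920/2719 381/2719

Derivation:
The stationary distribution satisfies pi = pi * P, i.e.:
  pi_P = 1/8*pi_P + 3/16*pi_Q + 3/16*pi_R + 1/16*pi_S
  pi_Q = 1/4*pi_P + 1/2*pi_Q + 5/16*pi_R + 1/4*pi_S
  pi_R = 7/16*pi_P + 3/16*pi_Q + 7/16*pi_R + 3/8*pi_S
  pi_S = 3/16*pi_P + 1/8*pi_Q + 1/16*pi_R + 5/16*pi_S
with normalization: pi_P + pi_Q + pi_R + pi_S = 1.

Using the first 3 balance equations plus normalization, the linear system A*pi = b is:
  [-7/8, 3/16, 3/16, 1/16] . pi = 0
  [1/4, -1/2, 5/16, 1/4] . pi = 0
  [7/16, 3/16, -9/16, 3/8] . pi = 0
  [1, 1, 1, 1] . pi = 1

Solving yields:
  pi_P = 435/2719
  pi_Q = 983/2719
  pi_R = 920/2719
  pi_S = 381/2719

Verification (pi * P):
  435/2719*1/8 + 983/2719*3/16 + 920/2719*3/16 + 381/2719*1/16 = 435/2719 = pi_P  (ok)
  435/2719*1/4 + 983/2719*1/2 + 920/2719*5/16 + 381/2719*1/4 = 983/2719 = pi_Q  (ok)
  435/2719*7/16 + 983/2719*3/16 + 920/2719*7/16 + 381/2719*3/8 = 920/2719 = pi_R  (ok)
  435/2719*3/16 + 983/2719*1/8 + 920/2719*1/16 + 381/2719*5/16 = 381/2719 = pi_S  (ok)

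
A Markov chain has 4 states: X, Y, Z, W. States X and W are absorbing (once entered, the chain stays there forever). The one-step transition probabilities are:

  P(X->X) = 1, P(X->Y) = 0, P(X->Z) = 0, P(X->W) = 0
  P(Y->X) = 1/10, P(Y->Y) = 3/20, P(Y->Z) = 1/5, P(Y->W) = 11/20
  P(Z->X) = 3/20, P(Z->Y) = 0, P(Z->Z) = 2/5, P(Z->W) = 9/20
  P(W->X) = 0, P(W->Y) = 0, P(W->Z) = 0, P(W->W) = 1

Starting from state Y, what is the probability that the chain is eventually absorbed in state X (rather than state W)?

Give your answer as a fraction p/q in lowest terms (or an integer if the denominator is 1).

Let a_i = P(absorbed in X | start in state i).
Boundary conditions: a_X = 1, a_W = 0.
For each transient state i, a_i = sum_j P(i->j) * a_j:
  a_Y = 1/10*a_X + 3/20*a_Y + 1/5*a_Z + 11/20*a_W
  a_Z = 3/20*a_X + 0*a_Y + 2/5*a_Z + 9/20*a_W

Substituting a_X = 1 and a_W = 0, rearrange to (I - Q) a = r where r[i] = P(i -> X):
  [17/20, -1/5] . (a_Y, a_Z) = 1/10
  [0, 3/5] . (a_Y, a_Z) = 3/20

Solving yields:
  a_Y = 3/17
  a_Z = 1/4

Starting state is Y, so the absorption probability is a_Y = 3/17.

Answer: 3/17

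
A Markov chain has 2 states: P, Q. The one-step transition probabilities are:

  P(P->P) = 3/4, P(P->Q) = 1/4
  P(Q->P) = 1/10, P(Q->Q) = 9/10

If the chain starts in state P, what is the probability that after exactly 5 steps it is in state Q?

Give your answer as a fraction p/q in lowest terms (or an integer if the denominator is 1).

Computing P^5 by repeated multiplication:
P^1 =
  P: [3/4, 1/4]
  Q: [1/10, 9/10]
P^2 =
  P: [47/80, 33/80]
  Q: [33/200, 167/200]
P^3 =
  P: [771/1600, 829/1600]
  Q: [829/4000, 3171/4000]
P^4 =
  P: [13223/32000, 18777/32000]
  Q: [18777/80000, 61223/80000]
P^5 =
  P: [235899/640000, 404101/640000]
  Q: [404101/1600000, 1195899/1600000]

(P^5)[P -> Q] = 404101/640000

Answer: 404101/640000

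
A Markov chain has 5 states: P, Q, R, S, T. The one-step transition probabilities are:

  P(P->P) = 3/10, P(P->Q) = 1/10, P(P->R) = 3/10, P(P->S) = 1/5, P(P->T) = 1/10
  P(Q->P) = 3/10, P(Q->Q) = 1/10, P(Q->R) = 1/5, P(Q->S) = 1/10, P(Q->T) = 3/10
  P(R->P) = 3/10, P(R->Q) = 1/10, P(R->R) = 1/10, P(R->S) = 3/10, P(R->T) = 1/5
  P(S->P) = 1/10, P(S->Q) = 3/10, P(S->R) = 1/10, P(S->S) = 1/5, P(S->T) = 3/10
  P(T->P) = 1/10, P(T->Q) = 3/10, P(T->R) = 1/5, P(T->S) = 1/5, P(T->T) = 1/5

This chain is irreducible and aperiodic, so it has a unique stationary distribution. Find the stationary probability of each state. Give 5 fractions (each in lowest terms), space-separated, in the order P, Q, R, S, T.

The stationary distribution satisfies pi = pi * P, i.e.:
  pi_P = 3/10*pi_P + 3/10*pi_Q + 3/10*pi_R + 1/10*pi_S + 1/10*pi_T
  pi_Q = 1/10*pi_P + 1/10*pi_Q + 1/10*pi_R + 3/10*pi_S + 3/10*pi_T
  pi_R = 3/10*pi_P + 1/5*pi_Q + 1/10*pi_R + 1/10*pi_S + 1/5*pi_T
  pi_S = 1/5*pi_P + 1/10*pi_Q + 3/10*pi_R + 1/5*pi_S + 1/5*pi_T
  pi_T = 1/10*pi_P + 3/10*pi_Q + 1/5*pi_R + 3/10*pi_S + 1/5*pi_T
with normalization: pi_P + pi_Q + pi_R + pi_S + pi_T = 1.

Using the first 4 balance equations plus normalization, the linear system A*pi = b is:
  [-7/10, 3/10, 3/10, 1/10, 1/10] . pi = 0
  [1/10, -9/10, 1/10, 3/10, 3/10] . pi = 0
  [3/10, 1/5, -9/10, 1/10, 1/5] . pi = 0
  [1/5, 1/10, 3/10, -4/5, 1/5] . pi = 0
  [1, 1, 1, 1, 1] . pi = 1

Solving yields:
  pi_P = 13/60
  pi_Q = 11/60
  pi_R = 11/60
  pi_S = 1/5
  pi_T = 13/60

Verification (pi * P):
  13/60*3/10 + 11/60*3/10 + 11/60*3/10 + 1/5*1/10 + 13/60*1/10 = 13/60 = pi_P  (ok)
  13/60*1/10 + 11/60*1/10 + 11/60*1/10 + 1/5*3/10 + 13/60*3/10 = 11/60 = pi_Q  (ok)
  13/60*3/10 + 11/60*1/5 + 11/60*1/10 + 1/5*1/10 + 13/60*1/5 = 11/60 = pi_R  (ok)
  13/60*1/5 + 11/60*1/10 + 11/60*3/10 + 1/5*1/5 + 13/60*1/5 = 1/5 = pi_S  (ok)
  13/60*1/10 + 11/60*3/10 + 11/60*1/5 + 1/5*3/10 + 13/60*1/5 = 13/60 = pi_T  (ok)

Answer: 13/60 11/60 11/60 1/5 13/60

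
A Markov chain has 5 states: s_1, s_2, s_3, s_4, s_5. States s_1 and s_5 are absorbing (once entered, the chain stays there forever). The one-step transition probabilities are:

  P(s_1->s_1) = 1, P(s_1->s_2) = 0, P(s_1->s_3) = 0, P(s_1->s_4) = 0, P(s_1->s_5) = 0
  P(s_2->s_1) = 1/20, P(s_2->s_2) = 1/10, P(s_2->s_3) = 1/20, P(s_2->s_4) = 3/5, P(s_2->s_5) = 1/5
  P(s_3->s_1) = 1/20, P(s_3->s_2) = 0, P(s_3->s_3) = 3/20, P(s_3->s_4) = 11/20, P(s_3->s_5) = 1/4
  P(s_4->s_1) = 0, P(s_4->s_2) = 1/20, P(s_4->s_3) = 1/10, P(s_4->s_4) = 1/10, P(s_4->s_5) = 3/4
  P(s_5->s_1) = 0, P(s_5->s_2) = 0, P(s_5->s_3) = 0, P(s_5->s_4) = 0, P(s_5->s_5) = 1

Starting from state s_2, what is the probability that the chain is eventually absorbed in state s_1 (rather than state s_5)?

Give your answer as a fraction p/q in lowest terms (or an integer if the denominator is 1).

Let a_i = P(absorbed in s_1 | start in state i).
Boundary conditions: a_s_1 = 1, a_s_5 = 0.
For each transient state i, a_i = sum_j P(i->j) * a_j:
  a_s_2 = 1/20*a_s_1 + 1/10*a_s_2 + 1/20*a_s_3 + 3/5*a_s_4 + 1/5*a_s_5
  a_s_3 = 1/20*a_s_1 + 0*a_s_2 + 3/20*a_s_3 + 11/20*a_s_4 + 1/4*a_s_5
  a_s_4 = 0*a_s_1 + 1/20*a_s_2 + 1/10*a_s_3 + 1/10*a_s_4 + 3/4*a_s_5

Substituting a_s_1 = 1 and a_s_5 = 0, rearrange to (I - Q) a = r where r[i] = P(i -> s_1):
  [9/10, -1/20, -3/5] . (a_s_2, a_s_3, a_s_4) = 1/20
  [0, 17/20, -11/20] . (a_s_2, a_s_3, a_s_4) = 1/20
  [-1/20, -1/10, 9/10] . (a_s_2, a_s_3, a_s_4) = 0

Solving yields:
  a_s_2 = 326/4897
  a_s_3 = 323/4897
  a_s_4 = 54/4897

Starting state is s_2, so the absorption probability is a_s_2 = 326/4897.

Answer: 326/4897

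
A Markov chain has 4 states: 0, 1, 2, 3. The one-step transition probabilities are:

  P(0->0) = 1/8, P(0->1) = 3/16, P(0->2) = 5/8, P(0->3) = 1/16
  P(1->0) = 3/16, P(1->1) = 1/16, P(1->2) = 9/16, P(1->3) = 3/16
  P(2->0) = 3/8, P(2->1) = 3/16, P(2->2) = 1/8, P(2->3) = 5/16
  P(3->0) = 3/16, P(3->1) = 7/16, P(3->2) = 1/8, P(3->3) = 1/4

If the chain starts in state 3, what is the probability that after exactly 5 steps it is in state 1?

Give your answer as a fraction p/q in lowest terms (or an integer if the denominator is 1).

Answer: 27857/131072

Derivation:
Computing P^5 by repeated multiplication:
P^1 =
  0: [1/8, 3/16, 5/8, 1/16]
  1: [3/16, 1/16, 9/16, 3/16]
  2: [3/8, 3/16, 1/8, 5/16]
  3: [3/16, 7/16, 1/8, 1/4]
P^2 =
  0: [19/64, 23/128, 69/256, 65/256]
  1: [9/32, 29/128, 63/256, 63/256]
  2: [3/16, 31/128, 101/256, 45/256]
  3: [51/256, 25/128, 105/256, 25/128]
P^3 =
  0: [899/4096, 117/512, 721/2048, 819/4096]
  1: [885/4096, 113/512, 747/2048, 813/4096]
  2: [1023/4096, 103/512, 665/2048, 919/4096]
  3: [129/512, 217/1024, 635/2048, 463/2048]
P^4 =
  0: [15715/65536, 3423/16384, 1371/4096, 14193/65536]
  1: [15885/65536, 3433/16384, 675/2048, 14319/65536]
  2: [15255/65536, 3579/16384, 173/512, 13821/65536]
  3: [7533/32768, 891/4096, 5631/16384, 6845/32768]
P^5 =
  0: [246701/1048576, 56499/262144, 88159/262144, 223243/1048576]
  1: [245523/1048576, 56605/262144, 88569/262144, 222357/1048576]
  2: [247785/1048576, 55815/262144, 88331/262144, 224207/1048576]
  3: [124557/524288, 27857/131072, 10981/32768, 112607/524288]

(P^5)[3 -> 1] = 27857/131072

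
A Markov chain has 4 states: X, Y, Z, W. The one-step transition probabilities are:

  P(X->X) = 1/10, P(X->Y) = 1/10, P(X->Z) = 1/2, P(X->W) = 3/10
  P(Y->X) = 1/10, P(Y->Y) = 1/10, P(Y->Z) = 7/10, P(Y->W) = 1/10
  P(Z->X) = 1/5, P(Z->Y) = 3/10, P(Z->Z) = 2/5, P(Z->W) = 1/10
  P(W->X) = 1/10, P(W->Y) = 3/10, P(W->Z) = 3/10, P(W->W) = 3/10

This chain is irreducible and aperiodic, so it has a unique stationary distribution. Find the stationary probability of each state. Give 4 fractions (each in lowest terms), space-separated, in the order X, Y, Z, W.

The stationary distribution satisfies pi = pi * P, i.e.:
  pi_X = 1/10*pi_X + 1/10*pi_Y + 1/5*pi_Z + 1/10*pi_W
  pi_Y = 1/10*pi_X + 1/10*pi_Y + 3/10*pi_Z + 3/10*pi_W
  pi_Z = 1/2*pi_X + 7/10*pi_Y + 2/5*pi_Z + 3/10*pi_W
  pi_W = 3/10*pi_X + 1/10*pi_Y + 1/10*pi_Z + 3/10*pi_W
with normalization: pi_X + pi_Y + pi_Z + pi_W = 1.

Using the first 3 balance equations plus normalization, the linear system A*pi = b is:
  [-9/10, 1/10, 1/5, 1/10] . pi = 0
  [1/10, -9/10, 3/10, 3/10] . pi = 0
  [1/2, 7/10, -3/5, 3/10] . pi = 0
  [1, 1, 1, 1] . pi = 1

Solving yields:
  pi_X = 39/266
  pi_Y = 30/133
  pi_Z = 62/133
  pi_W = 43/266

Verification (pi * P):
  39/266*1/10 + 30/133*1/10 + 62/133*1/5 + 43/266*1/10 = 39/266 = pi_X  (ok)
  39/266*1/10 + 30/133*1/10 + 62/133*3/10 + 43/266*3/10 = 30/133 = pi_Y  (ok)
  39/266*1/2 + 30/133*7/10 + 62/133*2/5 + 43/266*3/10 = 62/133 = pi_Z  (ok)
  39/266*3/10 + 30/133*1/10 + 62/133*1/10 + 43/266*3/10 = 43/266 = pi_W  (ok)

Answer: 39/266 30/133 62/133 43/266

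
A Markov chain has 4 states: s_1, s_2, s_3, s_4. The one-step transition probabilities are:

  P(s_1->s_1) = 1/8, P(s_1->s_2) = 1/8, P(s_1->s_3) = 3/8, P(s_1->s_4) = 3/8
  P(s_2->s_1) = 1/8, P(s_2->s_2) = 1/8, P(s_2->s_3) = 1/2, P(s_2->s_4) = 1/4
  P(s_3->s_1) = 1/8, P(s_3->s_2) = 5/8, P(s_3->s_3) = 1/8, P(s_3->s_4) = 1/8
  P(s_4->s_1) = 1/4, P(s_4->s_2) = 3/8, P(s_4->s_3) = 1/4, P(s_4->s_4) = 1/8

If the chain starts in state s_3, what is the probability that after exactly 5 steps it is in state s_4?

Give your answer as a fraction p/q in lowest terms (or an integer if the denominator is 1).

Computing P^5 by repeated multiplication:
P^1 =
  s_1: [1/8, 1/8, 3/8, 3/8]
  s_2: [1/8, 1/8, 1/2, 1/4]
  s_3: [1/8, 5/8, 1/8, 1/8]
  s_4: [1/4, 3/8, 1/4, 1/8]
P^2 =
  s_1: [11/64, 13/32, 1/4, 11/64]
  s_2: [5/32, 7/16, 15/64, 11/64]
  s_3: [9/64, 7/32, 13/32, 15/64]
  s_4: [9/64, 9/32, 11/32, 15/64]
P^3 =
  s_1: [75/512, 75/256, 175/512, 7/32]
  s_2: [75/512, 73/256, 179/512, 7/32]
  s_3: [79/512, 99/256, 139/512, 3/16]
  s_4: [79/512, 91/256, 151/512, 25/128]
P^4 =
  s_1: [39/256, 359/1024, 153/512, 203/1024]
  s_2: [39/256, 363/1024, 303/1024, 101/512]
  s_3: [19/128, 315/1024, 85/256, 217/1024]
  s_4: [153/1024, 329/1024, 329/1024, 213/1024]
P^5 =
  s_1: [1227/8192, 1327/4096, 327/1024, 1695/8192]
  s_2: [613/4096, 165/512, 2627/8192, 1699/8192]
  s_3: [1241/8192, 1409/4096, 1245/4096, 1643/8192]
  s_4: [1237/8192, 1383/4096, 1265/4096, 1659/8192]

(P^5)[s_3 -> s_4] = 1643/8192

Answer: 1643/8192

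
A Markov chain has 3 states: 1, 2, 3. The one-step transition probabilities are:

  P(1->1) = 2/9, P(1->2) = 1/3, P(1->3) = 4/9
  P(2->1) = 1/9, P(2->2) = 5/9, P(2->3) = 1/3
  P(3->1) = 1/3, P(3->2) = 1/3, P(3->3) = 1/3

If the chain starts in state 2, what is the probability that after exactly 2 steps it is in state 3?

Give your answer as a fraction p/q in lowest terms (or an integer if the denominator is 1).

Answer: 28/81

Derivation:
Computing P^2 by repeated multiplication:
P^1 =
  1: [2/9, 1/3, 4/9]
  2: [1/9, 5/9, 1/3]
  3: [1/3, 1/3, 1/3]
P^2 =
  1: [19/81, 11/27, 29/81]
  2: [16/81, 37/81, 28/81]
  3: [2/9, 11/27, 10/27]

(P^2)[2 -> 3] = 28/81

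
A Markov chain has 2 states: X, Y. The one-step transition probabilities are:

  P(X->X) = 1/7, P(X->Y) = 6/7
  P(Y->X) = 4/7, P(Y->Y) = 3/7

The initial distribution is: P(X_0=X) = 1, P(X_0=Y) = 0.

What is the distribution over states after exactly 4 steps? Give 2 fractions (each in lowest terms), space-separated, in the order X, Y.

Answer: 1009/2401 1392/2401

Derivation:
Propagating the distribution step by step (d_{t+1} = d_t * P):
d_0 = (X=1, Y=0)
  d_1[X] = 1*1/7 + 0*4/7 = 1/7
  d_1[Y] = 1*6/7 + 0*3/7 = 6/7
d_1 = (X=1/7, Y=6/7)
  d_2[X] = 1/7*1/7 + 6/7*4/7 = 25/49
  d_2[Y] = 1/7*6/7 + 6/7*3/7 = 24/49
d_2 = (X=25/49, Y=24/49)
  d_3[X] = 25/49*1/7 + 24/49*4/7 = 121/343
  d_3[Y] = 25/49*6/7 + 24/49*3/7 = 222/343
d_3 = (X=121/343, Y=222/343)
  d_4[X] = 121/343*1/7 + 222/343*4/7 = 1009/2401
  d_4[Y] = 121/343*6/7 + 222/343*3/7 = 1392/2401
d_4 = (X=1009/2401, Y=1392/2401)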